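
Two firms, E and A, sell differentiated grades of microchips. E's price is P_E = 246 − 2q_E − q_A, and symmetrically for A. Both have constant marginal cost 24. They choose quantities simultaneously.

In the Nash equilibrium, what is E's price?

112.8

Firm E's profit: π = q_E(246 − 2q_E − q_A) − 24q_E.
∂π/∂q_E = 222 − 4q_E − q_A = 0 ⇒ q_E = 55.5 − 0.25q_A.
By symmetry q_A = q_E; substituting into the reaction function, 1.25q_E = 55.5 and q_E = 44.4.
P_E = 246 − 2·44.4 − 44.4 = 112.8.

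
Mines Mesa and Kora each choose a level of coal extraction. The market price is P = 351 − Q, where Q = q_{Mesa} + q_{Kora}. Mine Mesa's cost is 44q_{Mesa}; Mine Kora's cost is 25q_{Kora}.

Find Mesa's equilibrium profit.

Mine Mesa's profit: π = q_{Mesa}(351 − (q_{Mesa} + q_{Kora})) − 44q_{Mesa}.
∂π/∂q_{Mesa} = 307 − 2q_{Mesa} − q_{Kora} = 0, so q_{Mesa} = 153.5 − 0.5q_{Kora}.
By the same steps for Kora: q_{Kora} = 163 − 0.5q_{Mesa}.
Substituting the second reaction function into the first: q_{Mesa} = 153.5 − 0.5(163 − 0.5q_{Mesa}), which gives 0.75q_{Mesa} = 72 ⇒ q_{Mesa} = 96.
Then q_{Kora} = 163 − 0.5·96 = 115.
Price P = 351 − 211 = 140.
Mesa's profit: (140 − 44)·96 = 9216.

9216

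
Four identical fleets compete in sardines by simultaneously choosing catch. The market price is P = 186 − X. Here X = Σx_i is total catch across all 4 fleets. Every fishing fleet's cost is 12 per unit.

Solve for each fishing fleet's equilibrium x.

A representative fishing fleet's profit is π_i = x_i(186 − X) − 12x_i, with X = x_i + Σ_{j≠i} x_j.
First-order condition: 174 − 2x_i − Σ_{j≠i} x_j = 0.
In a symmetric equilibrium every fishing fleet chooses the same x, so Σ_{j≠i} x_j = 3x. The condition becomes 174 − 5x = 0, giving x = 174/5 = 34.8.

34.8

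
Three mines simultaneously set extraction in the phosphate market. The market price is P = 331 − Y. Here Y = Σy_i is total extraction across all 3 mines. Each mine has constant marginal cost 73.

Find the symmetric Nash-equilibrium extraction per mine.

A representative mine's profit is π_i = y_i(331 − Y) − 73y_i, with Y = y_i + Σ_{j≠i} y_j.
First-order condition: 258 − 2y_i − Σ_{j≠i} y_j = 0.
With identical mines, set every y_j = y: then 258 − 2y − 2y = 0, i.e. y = 258/4 = 64.5.

64.5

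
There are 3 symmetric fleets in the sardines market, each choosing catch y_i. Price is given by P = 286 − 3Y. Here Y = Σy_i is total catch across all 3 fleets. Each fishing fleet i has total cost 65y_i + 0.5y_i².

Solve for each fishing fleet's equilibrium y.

A representative fishing fleet's profit is π_i = y_i(286 − 3Y) − 65y_i − 0.5y_i², with Y = y_i + Σ_{j≠i} y_j.
First-order condition: 221 − 7y_i − 3Σ_{j≠i} y_j = 0.
In a symmetric equilibrium every fishing fleet chooses the same y, so Σ_{j≠i} y_j = 2y. The condition becomes 221 − 13y = 0, giving y = 221/13 = 17.

17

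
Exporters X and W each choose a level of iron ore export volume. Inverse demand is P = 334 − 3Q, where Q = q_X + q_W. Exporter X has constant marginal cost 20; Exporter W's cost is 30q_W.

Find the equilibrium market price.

128

Exporter X's profit: π = q_X(334 − 3(q_X + q_W)) − 20q_X.
∂π/∂q_X = 314 − 6q_X − 3q_W = 0, so q_X = 157/3 − 0.5q_W.
By the same steps for W: q_W = 152/3 − 0.5q_X.
Solving the two reaction functions simultaneously: (1 − (−0.5)(−0.5))q_X = 157/3 − 0.5·(152/3), so 0.75q_X = 27 and q_X = 36.
Then q_W = 152/3 − 0.5·36 = 98/3.
Equilibrium price: P = 334 − 3·(206/3) = 128.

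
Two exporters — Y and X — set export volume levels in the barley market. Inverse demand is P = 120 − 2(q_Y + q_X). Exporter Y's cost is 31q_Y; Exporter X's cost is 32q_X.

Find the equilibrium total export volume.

Exporter Y's profit: π = q_Y(120 − 2(q_Y + q_X)) − 31q_Y.
∂π/∂q_Y = 89 − 4q_Y − 2q_X = 0, so q_Y = 22.25 − 0.5q_X.
By the same steps for X: q_X = 22 − 0.5q_Y.
Solving the two reaction functions simultaneously: (1 − (−0.5)(−0.5))q_Y = 22.25 − 0.5·22, so 0.75q_Y = 11.25 and q_Y = 15.
Then q_X = 22 − 0.5·15 = 14.5.
Total export volume: 15 + 14.5 = 29.5.

29.5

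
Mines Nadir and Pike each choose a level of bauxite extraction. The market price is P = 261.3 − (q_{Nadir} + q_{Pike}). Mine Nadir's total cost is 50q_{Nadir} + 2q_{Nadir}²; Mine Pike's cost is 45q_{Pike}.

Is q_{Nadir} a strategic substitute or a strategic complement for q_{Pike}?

strategic substitutes

Mine Nadir's profit: π = q_{Nadir}(261.3 − (q_{Nadir} + q_{Pike})) − 50q_{Nadir} − 2q_{Nadir}².
∂π/∂q_{Nadir} = 211.3 − 6q_{Nadir} − q_{Pike} = 0, so q_{Nadir} = 2113/60 − (1/6)q_{Pike}.
The best-response slope dq_{Nadir}/dq_{Pike} = −1/6 < 0: the reaction function is downward-sloping, so the choices are strategic substitutes.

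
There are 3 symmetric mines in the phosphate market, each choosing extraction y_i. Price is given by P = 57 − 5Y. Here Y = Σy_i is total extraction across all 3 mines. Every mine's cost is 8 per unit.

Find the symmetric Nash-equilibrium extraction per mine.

2.45

A representative mine's profit is π_i = y_i(57 − 5Y) − 8y_i, with Y = y_i + Σ_{j≠i} y_j.
First-order condition: 49 − 10y_i − 5Σ_{j≠i} y_j = 0.
Imposing symmetry (y_j = y for all j) turns Σ_{j≠i} y_j into 2y, so 49 = 20y and y = 2.45.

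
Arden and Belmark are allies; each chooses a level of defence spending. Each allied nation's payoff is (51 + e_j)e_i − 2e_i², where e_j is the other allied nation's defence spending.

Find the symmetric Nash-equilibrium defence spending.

Arden's payoff is (51 + e_B)e_A − 2e_A².
∂π/∂e_A = 51 + e_B − 4e_A = 0, so e_A = 12.75 + 0.25e_B.
By symmetry e_B = e_A; substituting into the reaction function, 0.75e_A = 12.75 and e_A = 17.

17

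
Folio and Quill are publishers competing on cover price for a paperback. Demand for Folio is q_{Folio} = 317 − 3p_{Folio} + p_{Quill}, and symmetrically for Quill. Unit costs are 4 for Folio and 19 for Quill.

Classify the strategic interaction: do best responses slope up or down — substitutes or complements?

strategic complements

Folio's profit: π = (p_{Folio} − 4)(317 − 3p_{Folio} + p_{Quill}).
∂π/∂p_{Folio} = 329 − 6p_{Folio} + p_{Quill} = 0 ⇒ p_{Folio} = 329/6 + (1/6)p_{Quill}.
The best-response slope dp_{Folio}/dp_{Quill} = 1/6 > 0: the reaction function is upward-sloping, so the choices are strategic complements.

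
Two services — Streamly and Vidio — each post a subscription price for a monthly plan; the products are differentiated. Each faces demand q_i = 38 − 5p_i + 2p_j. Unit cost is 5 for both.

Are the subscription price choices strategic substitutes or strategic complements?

strategic complements

Streamly's profit: π = (p_{Streamly} − 5)(38 − 5p_{Streamly} + 2p_{Vidio}).
∂π/∂p_{Streamly} = 63 − 10p_{Streamly} + 2p_{Vidio} = 0 ⇒ p_{Streamly} = 6.3 + 0.2p_{Vidio}.
The best-response slope dp_{Streamly}/dp_{Vidio} = 0.2 > 0: the reaction function is upward-sloping, so the choices are strategic complements.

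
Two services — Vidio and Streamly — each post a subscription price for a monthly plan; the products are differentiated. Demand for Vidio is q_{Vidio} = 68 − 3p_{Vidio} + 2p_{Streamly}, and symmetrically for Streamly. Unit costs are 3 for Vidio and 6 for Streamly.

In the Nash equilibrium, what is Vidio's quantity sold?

50.4375

Vidio's profit: π = (p_{Vidio} − 3)(68 − 3p_{Vidio} + 2p_{Streamly}).
∂π/∂p_{Vidio} = 77 − 6p_{Vidio} + 2p_{Streamly} = 0 ⇒ p_{Vidio} = 77/6 + (1/3)p_{Streamly}.
Similarly p_{Streamly} = 43/3 + (1/3)p_{Vidio}.
Plugging p_{Streamly} into Vidio's best response: p_{Vidio} = 77/6 + (1/3)(43/3 + (1/3)p_{Vidio}) ⇒ (8/9)p_{Vidio} = 317/18, so p_{Vidio} = 19.8125.
Then p_{Streamly} = 43/3 + (1/3)·19.8125 = 20.9375.
q_{Vidio} = 68 − 3·19.8125 + 2·20.9375 = 50.4375.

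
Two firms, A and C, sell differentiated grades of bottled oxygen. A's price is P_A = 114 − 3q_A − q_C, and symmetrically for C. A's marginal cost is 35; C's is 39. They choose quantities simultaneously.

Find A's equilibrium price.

Firm A's profit: π = q_A(114 − 3q_A − q_C) − 35q_A.
∂π/∂q_A = 79 − 6q_A − q_C = 0 ⇒ q_A = 79/6 − (1/6)q_C.
Similarly q_C = 12.5 − (1/6)q_A.
Solving the two reaction functions simultaneously: (1 − (−1/6)(−1/6))q_A = 79/6 − (1/6)·12.5, so (35/36)q_A = 133/12 and q_A = 11.4.
Then q_C = 12.5 − (1/6)·11.4 = 10.6.
P_A = 114 − 3·11.4 − 10.6 = 69.2.

69.2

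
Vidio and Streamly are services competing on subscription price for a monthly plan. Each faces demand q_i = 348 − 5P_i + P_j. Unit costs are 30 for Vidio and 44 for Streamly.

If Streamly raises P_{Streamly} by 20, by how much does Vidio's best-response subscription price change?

2

Vidio's profit: π = (P_{Vidio} − 30)(348 − 5P_{Vidio} + P_{Streamly}).
∂π/∂P_{Vidio} = 498 − 10P_{Vidio} + P_{Streamly} = 0 ⇒ P_{Vidio} = 49.8 + 0.1P_{Streamly}.
The reaction-function slope is 0.1, so a 20-unit rise in P_{Streamly} moves P_{Vidio} by 0.1 × 20 = 2. Vidio's best response rises — the actions are strategic complements.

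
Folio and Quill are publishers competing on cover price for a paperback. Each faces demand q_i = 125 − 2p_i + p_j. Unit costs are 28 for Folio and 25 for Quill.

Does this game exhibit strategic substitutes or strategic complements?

Folio's profit: π = (p_{Folio} − 28)(125 − 2p_{Folio} + p_{Quill}).
∂π/∂p_{Folio} = 181 − 4p_{Folio} + p_{Quill} = 0 ⇒ p_{Folio} = 45.25 + 0.25p_{Quill}.
The best-response slope dp_{Folio}/dp_{Quill} = 0.25 > 0: the reaction function is upward-sloping, so the choices are strategic complements.

strategic complements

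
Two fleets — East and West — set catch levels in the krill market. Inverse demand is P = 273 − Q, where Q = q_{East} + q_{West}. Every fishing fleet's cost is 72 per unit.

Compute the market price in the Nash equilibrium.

Fishing fleet East's profit: π = q_{East}(273 − (q_{East} + q_{West})) − 72q_{East}.
∂π/∂q_{East} = 201 − 2q_{East} − q_{West} = 0, so q_{East} = 100.5 − 0.5q_{West}.
Setting q_{East} = q_{West} in the reaction function: q_{East} = 100.5 − 0.5q_{East}, so q_{East} = 100.5 / 1.5 = 67.
Equilibrium price: P = 273 − 134 = 139.

139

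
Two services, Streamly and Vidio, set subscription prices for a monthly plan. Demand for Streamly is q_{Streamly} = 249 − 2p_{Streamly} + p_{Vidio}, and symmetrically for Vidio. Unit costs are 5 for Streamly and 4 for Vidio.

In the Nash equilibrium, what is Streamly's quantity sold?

162.4

Streamly's profit: π = (p_{Streamly} − 5)(249 − 2p_{Streamly} + p_{Vidio}).
∂π/∂p_{Streamly} = 259 − 4p_{Streamly} + p_{Vidio} = 0 ⇒ p_{Streamly} = 64.75 + 0.25p_{Vidio}.
Similarly p_{Vidio} = 64.25 + 0.25p_{Streamly}.
Substituting the second reaction function into the first: p_{Streamly} = 64.75 + 0.25(64.25 + 0.25p_{Streamly}), which gives 0.9375p_{Streamly} = 80.8125 ⇒ p_{Streamly} = 86.2.
Then p_{Vidio} = 64.25 + 0.25·86.2 = 85.8.
q_{Streamly} = 249 − 2·86.2 + 85.8 = 162.4.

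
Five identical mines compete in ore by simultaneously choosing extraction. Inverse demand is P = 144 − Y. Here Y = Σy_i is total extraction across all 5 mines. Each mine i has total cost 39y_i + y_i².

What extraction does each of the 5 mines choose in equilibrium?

A representative mine's profit is π_i = y_i(144 − Y) − 39y_i − y_i², with Y = y_i + Σ_{j≠i} y_j.
First-order condition: 105 − 4y_i − Σ_{j≠i} y_j = 0.
Imposing symmetry (y_j = y for all j) turns Σ_{j≠i} y_j into 4y, so 105 = 8y and y = 13.125.

13.125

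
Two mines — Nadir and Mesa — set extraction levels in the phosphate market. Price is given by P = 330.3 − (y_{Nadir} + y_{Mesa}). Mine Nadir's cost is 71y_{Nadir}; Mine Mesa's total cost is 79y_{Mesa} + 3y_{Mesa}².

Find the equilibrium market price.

Mine Nadir's profit: π = y_{Nadir}(330.3 − (y_{Nadir} + y_{Mesa})) − 71y_{Nadir}.
∂π/∂y_{Nadir} = 259.3 − 2y_{Nadir} − y_{Mesa} = 0, so y_{Nadir} = 129.65 − 0.5y_{Mesa}.
For Mesa: ∂π/∂y_{Mesa} = 251.3 − 8y_{Mesa} − y_{Nadir} = 0 ⇒ y_{Mesa} = 31.4125 − 0.125y_{Nadir}.
Solving the two reaction functions simultaneously: (1 − (−0.5)(−0.125))y_{Nadir} = 129.65 − 0.5·31.4125, so 0.9375y_{Nadir} = 18231/160 and y_{Nadir} = 121.54.
Then y_{Mesa} = 31.4125 − 0.125·121.54 = 16.22.
Equilibrium price: P = 330.3 − 137.76 = 192.54.

192.54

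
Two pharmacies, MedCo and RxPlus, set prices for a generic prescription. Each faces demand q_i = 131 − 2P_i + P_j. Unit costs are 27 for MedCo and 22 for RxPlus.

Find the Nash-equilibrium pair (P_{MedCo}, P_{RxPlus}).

61, 59

MedCo's profit: π = (P_{MedCo} − 27)(131 − 2P_{MedCo} + P_{RxPlus}).
∂π/∂P_{MedCo} = 185 − 4P_{MedCo} + P_{RxPlus} = 0 ⇒ P_{MedCo} = 46.25 + 0.25P_{RxPlus}.
Similarly P_{RxPlus} = 43.75 + 0.25P_{MedCo}.
Substituting the second reaction function into the first: P_{MedCo} = 46.25 + 0.25(43.75 + 0.25P_{MedCo}), which gives 0.9375P_{MedCo} = 57.1875 ⇒ P_{MedCo} = 61.
Then P_{RxPlus} = 43.75 + 0.25·61 = 59.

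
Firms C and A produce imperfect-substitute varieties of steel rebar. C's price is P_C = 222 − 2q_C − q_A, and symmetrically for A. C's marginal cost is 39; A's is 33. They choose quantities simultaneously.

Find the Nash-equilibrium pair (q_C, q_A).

36.2, 38.2

Firm C's profit: π = q_C(222 − 2q_C − q_A) − 39q_C.
∂π/∂q_C = 183 − 4q_C − q_A = 0 ⇒ q_C = 45.75 − 0.25q_A.
Similarly q_A = 47.25 − 0.25q_C.
Substituting the second reaction function into the first: q_C = 45.75 − 0.25(47.25 − 0.25q_C), which gives 0.9375q_C = 33.9375 ⇒ q_C = 36.2.
Then q_A = 47.25 − 0.25·36.2 = 38.2.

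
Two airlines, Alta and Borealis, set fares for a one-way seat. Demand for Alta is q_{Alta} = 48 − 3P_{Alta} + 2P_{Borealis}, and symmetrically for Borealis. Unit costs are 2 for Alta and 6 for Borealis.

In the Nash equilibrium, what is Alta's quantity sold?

36.75

Alta's profit: π = (P_{Alta} − 2)(48 − 3P_{Alta} + 2P_{Borealis}).
∂π/∂P_{Alta} = 54 − 6P_{Alta} + 2P_{Borealis} = 0 ⇒ P_{Alta} = 9 + (1/3)P_{Borealis}.
Similarly P_{Borealis} = 11 + (1/3)P_{Alta}.
Substituting the second reaction function into the first: P_{Alta} = 9 + (1/3)(11 + (1/3)P_{Alta}), which gives (8/9)P_{Alta} = 38/3 ⇒ P_{Alta} = 14.25.
Then P_{Borealis} = 11 + (1/3)·14.25 = 15.75.
q_{Alta} = 48 − 3·14.25 + 2·15.75 = 36.75.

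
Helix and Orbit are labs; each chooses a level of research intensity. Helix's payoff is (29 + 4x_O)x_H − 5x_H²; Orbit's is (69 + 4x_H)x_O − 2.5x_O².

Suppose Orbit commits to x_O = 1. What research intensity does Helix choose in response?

Expanding Helix's payoff: 29x_H + 4x_Ox_H − 5x_H².
∂π/∂x_H = 29 + 4x_O − 10x_H = 0, so x_H = 2.9 + 0.4x_O.
At x_O = 1: x_H = 2.9 + 0.4·1 = 3.3.

3.3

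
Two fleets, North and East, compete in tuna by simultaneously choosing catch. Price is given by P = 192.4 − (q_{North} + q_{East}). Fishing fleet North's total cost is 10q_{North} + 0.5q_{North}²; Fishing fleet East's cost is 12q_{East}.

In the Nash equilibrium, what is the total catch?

Fishing fleet North's profit: π = q_{North}(192.4 − (q_{North} + q_{East})) − 10q_{North} − 0.5q_{North}².
∂π/∂q_{North} = 182.4 − 3q_{North} − q_{East} = 0, so q_{North} = 60.8 − (1/3)q_{East}.
For East: ∂π/∂q_{East} = 180.4 − 2q_{East} − q_{North} = 0 ⇒ q_{East} = 90.2 − 0.5q_{North}.
Solving the two reaction functions simultaneously: (1 − (−1/3)(−0.5))q_{North} = 60.8 − (1/3)·90.2, so (5/6)q_{North} = 461/15 and q_{North} = 36.88.
Then q_{East} = 90.2 − 0.5·36.88 = 71.76.
Total catch: 36.88 + 71.76 = 108.64.

108.64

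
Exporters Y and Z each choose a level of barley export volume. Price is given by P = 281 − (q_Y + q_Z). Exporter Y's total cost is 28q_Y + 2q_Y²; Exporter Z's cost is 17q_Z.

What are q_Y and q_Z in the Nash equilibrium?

Exporter Y's profit: π = q_Y(281 − (q_Y + q_Z)) − 28q_Y − 2q_Y².
∂π/∂q_Y = 253 − 6q_Y − q_Z = 0, so q_Y = 253/6 − (1/6)q_Z.
For Z: ∂π/∂q_Z = 264 − 2q_Z − q_Y = 0 ⇒ q_Z = 132 − 0.5q_Y.
Solving the two reaction functions simultaneously: (1 − (−1/6)(−0.5))q_Y = 253/6 − (1/6)·132, so (11/12)q_Y = 121/6 and q_Y = 22.
Then q_Z = 132 − 0.5·22 = 121.

22, 121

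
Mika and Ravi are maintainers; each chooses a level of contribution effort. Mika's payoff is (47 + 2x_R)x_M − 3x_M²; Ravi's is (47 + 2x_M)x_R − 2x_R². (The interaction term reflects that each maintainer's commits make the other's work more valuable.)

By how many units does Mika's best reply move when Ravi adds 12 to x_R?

Expanding Mika's payoff: 47x_M + 2x_Rx_M − 3x_M².
∂π/∂x_M = 47 + 2x_R − 6x_M = 0, so x_M = 47/6 + (1/3)x_R.
The reaction-function slope is 1/3, so a 12-unit rise in x_R moves x_M by 1/3 × 12 = 4. Mika's best response rises — the actions are strategic complements.

4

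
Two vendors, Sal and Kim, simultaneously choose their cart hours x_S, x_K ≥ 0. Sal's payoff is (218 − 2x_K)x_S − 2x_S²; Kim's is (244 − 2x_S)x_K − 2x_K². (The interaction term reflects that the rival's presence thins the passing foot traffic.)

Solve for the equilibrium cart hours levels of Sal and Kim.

Expanding Sal's payoff: 218x_S − 2x_Kx_S − 2x_S².
∂π/∂x_S = 218 − 2x_K − 4x_S = 0, so x_S = 54.5 − 0.5x_K.
Likewise for Kim: x_K = 61 − 0.5x_S.
Substituting the second reaction function into the first: x_S = 54.5 − 0.5(61 − 0.5x_S), which gives 0.75x_S = 24 ⇒ x_S = 32.
Then x_K = 61 − 0.5·32 = 45.

32, 45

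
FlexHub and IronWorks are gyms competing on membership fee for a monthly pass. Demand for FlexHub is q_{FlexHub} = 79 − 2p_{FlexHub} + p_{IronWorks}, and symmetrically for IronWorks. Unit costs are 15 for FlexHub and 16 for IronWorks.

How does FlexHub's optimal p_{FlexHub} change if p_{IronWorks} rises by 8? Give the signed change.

FlexHub's profit: π = (p_{FlexHub} − 15)(79 − 2p_{FlexHub} + p_{IronWorks}).
∂π/∂p_{FlexHub} = 109 − 4p_{FlexHub} + p_{IronWorks} = 0 ⇒ p_{FlexHub} = 27.25 + 0.25p_{IronWorks}.
The reaction-function slope is 0.25, so an 8-unit rise in p_{IronWorks} moves p_{FlexHub} by 0.25 × 8 = 2. FlexHub's best response rises — the actions are strategic complements.

2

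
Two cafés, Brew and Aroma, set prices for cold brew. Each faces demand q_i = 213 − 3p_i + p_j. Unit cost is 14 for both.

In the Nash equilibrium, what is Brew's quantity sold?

111

Brew's profit: π = (p_{Brew} − 14)(213 − 3p_{Brew} + p_{Aroma}).
∂π/∂p_{Brew} = 255 − 6p_{Brew} + p_{Aroma} = 0 ⇒ p_{Brew} = 42.5 + (1/6)p_{Aroma}.
By symmetry p_{Aroma} = p_{Brew}; substituting into the reaction function, (5/6)p_{Brew} = 42.5 and p_{Brew} = 51.
q_{Brew} = 213 − 3·51 + 51 = 111.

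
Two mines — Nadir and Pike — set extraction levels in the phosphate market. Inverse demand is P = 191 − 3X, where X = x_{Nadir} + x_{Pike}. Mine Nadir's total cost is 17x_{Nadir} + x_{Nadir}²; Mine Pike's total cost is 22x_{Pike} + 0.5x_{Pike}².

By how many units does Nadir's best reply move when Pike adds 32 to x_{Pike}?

Mine Nadir's profit: π = x_{Nadir}(191 − 3(x_{Nadir} + x_{Pike})) − 17x_{Nadir} − x_{Nadir}².
∂π/∂x_{Nadir} = 174 − 8x_{Nadir} − 3x_{Pike} = 0, so x_{Nadir} = 21.75 − 0.375x_{Pike}.
The reaction-function slope is −0.375, so a 32-unit rise in x_{Pike} moves x_{Nadir} by −0.375 × 32 = −12. Nadir's best response falls — the actions are strategic substitutes.

-12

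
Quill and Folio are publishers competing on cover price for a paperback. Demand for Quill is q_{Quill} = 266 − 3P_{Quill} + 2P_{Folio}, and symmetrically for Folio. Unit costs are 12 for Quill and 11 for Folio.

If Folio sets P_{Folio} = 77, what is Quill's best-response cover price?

Quill's profit: π = (P_{Quill} − 12)(266 − 3P_{Quill} + 2P_{Folio}).
∂π/∂P_{Quill} = 302 − 6P_{Quill} + 2P_{Folio} = 0 ⇒ P_{Quill} = 151/3 + (1/3)P_{Folio}.
At P_{Folio} = 77: P_{Quill} = 151/3 + (1/3)·77 = 76.

76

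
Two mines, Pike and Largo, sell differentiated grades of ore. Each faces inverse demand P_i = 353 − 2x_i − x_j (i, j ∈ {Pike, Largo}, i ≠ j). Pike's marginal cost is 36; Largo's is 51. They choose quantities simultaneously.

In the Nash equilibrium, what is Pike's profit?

Mine Pike's profit: π = x_{Pike}(353 − 2x_{Pike} − x_{Largo}) − 36x_{Pike}.
∂π/∂x_{Pike} = 317 − 4x_{Pike} − x_{Largo} = 0 ⇒ x_{Pike} = 79.25 − 0.25x_{Largo}.
Similarly x_{Largo} = 75.5 − 0.25x_{Pike}.
Substituting the second reaction function into the first: x_{Pike} = 79.25 − 0.25(75.5 − 0.25x_{Pike}), which gives 0.9375x_{Pike} = 60.375 ⇒ x_{Pike} = 64.4.
Then x_{Largo} = 75.5 − 0.25·64.4 = 59.4.
P_{Pike} = 353 − 2·64.4 − 59.4 = 164.8.
Profit = (164.8 − 36)·64.4 = 8294.72.

8294.72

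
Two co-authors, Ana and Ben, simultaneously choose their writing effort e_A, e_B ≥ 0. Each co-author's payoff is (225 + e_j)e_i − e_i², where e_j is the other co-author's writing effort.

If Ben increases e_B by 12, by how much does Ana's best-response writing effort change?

6

Ana's payoff is (225 + e_B)e_A − e_A².
∂π/∂e_A = 225 + e_B − 2e_A = 0, so e_A = 112.5 + 0.5e_B.
The reaction-function slope is 0.5, so a 12-unit rise in e_B moves e_A by 0.5 × 12 = 6. Ana's best response rises — the actions are strategic complements.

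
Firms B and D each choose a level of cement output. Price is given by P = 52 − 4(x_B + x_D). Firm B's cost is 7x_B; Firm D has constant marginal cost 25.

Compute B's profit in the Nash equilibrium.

110.25

Firm B's profit: π = x_B(52 − 4(x_B + x_D)) − 7x_B.
∂π/∂x_B = 45 − 8x_B − 4x_D = 0, so x_B = 5.625 − 0.5x_D.
By the same steps for D: x_D = 3.375 − 0.5x_B.
Plugging x_D into B's best response: x_B = 5.625 − 0.5(3.375 − 0.5x_B) ⇒ 0.75x_B = 3.9375, so x_B = 5.25.
Then x_D = 3.375 − 0.5·5.25 = 0.75.
Price P = 52 − 4·6 = 28.
B's profit: (28 − 7)·5.25 = 110.25.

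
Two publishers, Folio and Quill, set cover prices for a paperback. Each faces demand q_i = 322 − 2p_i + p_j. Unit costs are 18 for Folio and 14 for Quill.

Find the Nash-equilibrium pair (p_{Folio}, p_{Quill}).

118.8, 117.2

Folio's profit: π = (p_{Folio} − 18)(322 − 2p_{Folio} + p_{Quill}).
∂π/∂p_{Folio} = 358 − 4p_{Folio} + p_{Quill} = 0 ⇒ p_{Folio} = 89.5 + 0.25p_{Quill}.
Similarly p_{Quill} = 87.5 + 0.25p_{Folio}.
Substituting the second reaction function into the first: p_{Folio} = 89.5 + 0.25(87.5 + 0.25p_{Folio}), which gives 0.9375p_{Folio} = 111.375 ⇒ p_{Folio} = 118.8.
Then p_{Quill} = 87.5 + 0.25·118.8 = 117.2.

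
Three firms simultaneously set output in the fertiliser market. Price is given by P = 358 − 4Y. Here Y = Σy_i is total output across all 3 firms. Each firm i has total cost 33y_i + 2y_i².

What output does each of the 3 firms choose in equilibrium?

16.25

A representative firm's profit is π_i = y_i(358 − 4Y) − 33y_i − 2y_i², with Y = y_i + Σ_{j≠i} y_j.
First-order condition: 325 − 12y_i − 4Σ_{j≠i} y_j = 0.
Imposing symmetry (y_j = y for all j) turns Σ_{j≠i} y_j into 2y, so 325 = 20y and y = 16.25.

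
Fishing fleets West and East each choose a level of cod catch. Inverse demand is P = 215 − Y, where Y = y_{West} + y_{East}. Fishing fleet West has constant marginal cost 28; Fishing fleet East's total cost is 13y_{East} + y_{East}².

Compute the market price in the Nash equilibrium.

106

Fishing fleet West's profit: π = y_{West}(215 − (y_{West} + y_{East})) − 28y_{West}.
∂π/∂y_{West} = 187 − 2y_{West} − y_{East} = 0, so y_{West} = 93.5 − 0.5y_{East}.
For East: ∂π/∂y_{East} = 202 − 4y_{East} − y_{West} = 0 ⇒ y_{East} = 50.5 − 0.25y_{West}.
Substituting the second reaction function into the first: y_{West} = 93.5 − 0.5(50.5 − 0.25y_{West}), which gives 0.875y_{West} = 68.25 ⇒ y_{West} = 78.
Then y_{East} = 50.5 − 0.25·78 = 31.
Equilibrium price: P = 215 − 109 = 106.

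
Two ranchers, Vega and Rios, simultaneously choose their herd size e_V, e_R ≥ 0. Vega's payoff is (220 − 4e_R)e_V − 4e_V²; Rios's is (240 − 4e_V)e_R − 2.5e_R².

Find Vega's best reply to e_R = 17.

19

Expanding Vega's payoff: 220e_V − 4e_Re_V − 4e_V².
∂π/∂e_V = 220 − 4e_R − 8e_V = 0, so e_V = 27.5 − 0.5e_R.
At e_R = 17: e_V = 27.5 − 0.5·17 = 19.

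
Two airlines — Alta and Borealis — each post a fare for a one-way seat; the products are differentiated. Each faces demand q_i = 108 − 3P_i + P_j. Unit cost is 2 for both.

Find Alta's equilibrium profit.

1297.92

Alta's profit: π = (P_{Alta} − 2)(108 − 3P_{Alta} + P_{Borealis}).
∂π/∂P_{Alta} = 114 − 6P_{Alta} + P_{Borealis} = 0 ⇒ P_{Alta} = 19 + (1/6)P_{Borealis}.
By symmetry P_{Borealis} = P_{Alta}; substituting into the reaction function, (5/6)P_{Alta} = 19 and P_{Alta} = 22.8.
q_{Alta} = 108 − 3·22.8 + 22.8 = 62.4.
Profit = (22.8 − 2)·62.4 = 1297.92.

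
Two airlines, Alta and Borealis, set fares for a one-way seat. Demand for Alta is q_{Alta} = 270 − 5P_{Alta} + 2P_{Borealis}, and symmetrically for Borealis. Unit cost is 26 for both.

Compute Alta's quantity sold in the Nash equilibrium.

Alta's profit: π = (P_{Alta} − 26)(270 − 5P_{Alta} + 2P_{Borealis}).
∂π/∂P_{Alta} = 400 − 10P_{Alta} + 2P_{Borealis} = 0 ⇒ P_{Alta} = 40 + 0.2P_{Borealis}.
The game is symmetric, so in equilibrium P_{Borealis} = P_{Alta}: the reaction function gives 0.8P_{Alta} = 40, hence P_{Alta} = 50.
q_{Alta} = 270 − 5·50 + 2·50 = 120.

120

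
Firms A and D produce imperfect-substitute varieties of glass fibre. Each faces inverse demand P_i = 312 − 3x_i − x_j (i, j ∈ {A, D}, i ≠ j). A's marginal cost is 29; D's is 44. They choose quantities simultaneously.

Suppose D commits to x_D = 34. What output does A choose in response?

Firm A's profit: π = x_A(312 − 3x_A − x_D) − 29x_A.
∂π/∂x_A = 283 − 6x_A − x_D = 0 ⇒ x_A = 283/6 − (1/6)x_D.
At x_D = 34: x_A = 283/6 − (1/6)·34 = 41.5.

41.5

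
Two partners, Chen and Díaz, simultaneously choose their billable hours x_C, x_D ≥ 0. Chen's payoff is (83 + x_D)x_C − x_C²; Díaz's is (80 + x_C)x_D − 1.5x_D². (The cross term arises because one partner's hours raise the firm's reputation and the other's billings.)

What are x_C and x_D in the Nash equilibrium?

65.8, 48.6

Expanding Chen's payoff: 83x_C + x_Dx_C − x_C².
∂π/∂x_C = 83 + x_D − 2x_C = 0, so x_C = 41.5 + 0.5x_D.
Likewise for Díaz: x_D = 80/3 + (1/3)x_C.
Substituting the second reaction function into the first: x_C = 41.5 + 0.5(80/3 + (1/3)x_C), which gives (5/6)x_C = 329/6 ⇒ x_C = 65.8.
Then x_D = 80/3 + (1/3)·65.8 = 48.6.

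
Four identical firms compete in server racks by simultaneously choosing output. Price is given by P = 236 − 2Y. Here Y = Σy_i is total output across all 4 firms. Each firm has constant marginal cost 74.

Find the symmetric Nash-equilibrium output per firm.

16.2

A representative firm's profit is π_i = y_i(236 − 2Y) − 74y_i, with Y = y_i + Σ_{j≠i} y_j.
First-order condition: 162 − 4y_i − 2Σ_{j≠i} y_j = 0.
Imposing symmetry (y_j = y for all j) turns Σ_{j≠i} y_j into 3y, so 162 = 10y and y = 16.2.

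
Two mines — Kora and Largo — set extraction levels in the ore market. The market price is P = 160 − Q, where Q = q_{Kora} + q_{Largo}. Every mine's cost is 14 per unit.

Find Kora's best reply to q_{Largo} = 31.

Mine Kora's profit: π = q_{Kora}(160 − (q_{Kora} + q_{Largo})) − 14q_{Kora}.
∂π/∂q_{Kora} = 146 − 2q_{Kora} − q_{Largo} = 0, so q_{Kora} = 73 − 0.5q_{Largo}.
At q_{Largo} = 31: q_{Kora} = 73 − 0.5·31 = 57.5.

57.5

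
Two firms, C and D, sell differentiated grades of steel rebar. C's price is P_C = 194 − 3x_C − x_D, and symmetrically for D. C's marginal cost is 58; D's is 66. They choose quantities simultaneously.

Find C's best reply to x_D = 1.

Firm C's profit: π = x_C(194 − 3x_C − x_D) − 58x_C.
∂π/∂x_C = 136 − 6x_C − x_D = 0 ⇒ x_C = 68/3 − (1/6)x_D.
At x_D = 1: x_C = 68/3 − (1/6)·1 = 22.5.

22.5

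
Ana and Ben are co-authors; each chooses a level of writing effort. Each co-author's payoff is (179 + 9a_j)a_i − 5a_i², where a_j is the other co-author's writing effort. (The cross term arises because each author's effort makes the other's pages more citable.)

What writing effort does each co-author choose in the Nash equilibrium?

179

Ana's payoff is (179 + 9a_B)a_A − 5a_A².
∂π/∂a_A = 179 + 9a_B − 10a_A = 0, so a_A = 17.9 + 0.9a_B.
The game is symmetric, so in equilibrium a_B = a_A: the reaction function gives 0.1a_A = 17.9, hence a_A = 179.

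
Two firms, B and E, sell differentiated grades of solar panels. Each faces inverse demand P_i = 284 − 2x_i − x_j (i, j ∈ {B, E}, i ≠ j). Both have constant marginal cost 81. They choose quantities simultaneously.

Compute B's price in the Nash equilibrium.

Firm B's profit: π = x_B(284 − 2x_B − x_E) − 81x_B.
∂π/∂x_B = 203 − 4x_B − x_E = 0 ⇒ x_B = 50.75 − 0.25x_E.
By symmetry x_E = x_B; substituting into the reaction function, 1.25x_B = 50.75 and x_B = 40.6.
P_B = 284 − 2·40.6 − 40.6 = 162.2.

162.2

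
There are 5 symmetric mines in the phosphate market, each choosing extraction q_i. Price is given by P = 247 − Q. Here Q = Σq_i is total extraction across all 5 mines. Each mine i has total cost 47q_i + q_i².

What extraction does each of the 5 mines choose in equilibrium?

25

A representative mine's profit is π_i = q_i(247 − Q) − 47q_i − q_i², with Q = q_i + Σ_{j≠i} q_j.
First-order condition: 200 − 4q_i − Σ_{j≠i} q_j = 0.
With identical mines, set every q_j = q: then 200 − 4q − 4q = 0, i.e. q = 200/8 = 25.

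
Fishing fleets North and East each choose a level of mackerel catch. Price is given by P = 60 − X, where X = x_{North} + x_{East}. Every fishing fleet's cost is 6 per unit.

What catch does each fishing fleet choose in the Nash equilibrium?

Fishing fleet North's profit: π = x_{North}(60 − (x_{North} + x_{East})) − 6x_{North}.
∂π/∂x_{North} = 54 − 2x_{North} − x_{East} = 0, so x_{North} = 27 − 0.5x_{East}.
The game is symmetric, so in equilibrium x_{East} = x_{North}: the reaction function gives 1.5x_{North} = 27, hence x_{North} = 18.

18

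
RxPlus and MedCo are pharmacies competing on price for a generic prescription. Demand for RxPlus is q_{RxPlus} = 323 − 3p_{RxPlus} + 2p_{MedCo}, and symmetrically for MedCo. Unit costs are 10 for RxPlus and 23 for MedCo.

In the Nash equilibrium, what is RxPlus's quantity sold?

RxPlus's profit: π = (p_{RxPlus} − 10)(323 − 3p_{RxPlus} + 2p_{MedCo}).
∂π/∂p_{RxPlus} = 353 − 6p_{RxPlus} + 2p_{MedCo} = 0 ⇒ p_{RxPlus} = 353/6 + (1/3)p_{MedCo}.
Similarly p_{MedCo} = 196/3 + (1/3)p_{RxPlus}.
Substituting the second reaction function into the first: p_{RxPlus} = 353/6 + (1/3)(196/3 + (1/3)p_{RxPlus}), which gives (8/9)p_{RxPlus} = 1451/18 ⇒ p_{RxPlus} = 90.6875.
Then p_{MedCo} = 196/3 + (1/3)·90.6875 = 95.5625.
q_{RxPlus} = 323 − 3·90.6875 + 2·95.5625 = 242.0625.

242.0625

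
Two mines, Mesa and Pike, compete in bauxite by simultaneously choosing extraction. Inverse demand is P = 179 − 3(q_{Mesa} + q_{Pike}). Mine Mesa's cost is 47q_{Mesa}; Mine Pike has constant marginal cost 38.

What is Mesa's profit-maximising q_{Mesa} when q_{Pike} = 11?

Mine Mesa's profit: π = q_{Mesa}(179 − 3(q_{Mesa} + q_{Pike})) − 47q_{Mesa}.
∂π/∂q_{Mesa} = 132 − 6q_{Mesa} − 3q_{Pike} = 0, so q_{Mesa} = 22 − 0.5q_{Pike}.
At q_{Pike} = 11: q_{Mesa} = 22 − 0.5·11 = 16.5.

16.5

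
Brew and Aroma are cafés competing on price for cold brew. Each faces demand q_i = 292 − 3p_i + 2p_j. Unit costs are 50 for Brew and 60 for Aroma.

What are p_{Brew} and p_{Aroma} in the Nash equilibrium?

112.375, 116.125

Brew's profit: π = (p_{Brew} − 50)(292 − 3p_{Brew} + 2p_{Aroma}).
∂π/∂p_{Brew} = 442 − 6p_{Brew} + 2p_{Aroma} = 0 ⇒ p_{Brew} = 221/3 + (1/3)p_{Aroma}.
Similarly p_{Aroma} = 236/3 + (1/3)p_{Brew}.
Substituting the second reaction function into the first: p_{Brew} = 221/3 + (1/3)(236/3 + (1/3)p_{Brew}), which gives (8/9)p_{Brew} = 899/9 ⇒ p_{Brew} = 112.375.
Then p_{Aroma} = 236/3 + (1/3)·112.375 = 116.125.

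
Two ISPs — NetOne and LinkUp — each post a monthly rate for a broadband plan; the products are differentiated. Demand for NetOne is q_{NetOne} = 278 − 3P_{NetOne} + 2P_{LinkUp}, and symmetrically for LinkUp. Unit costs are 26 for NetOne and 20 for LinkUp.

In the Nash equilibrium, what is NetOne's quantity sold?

NetOne's profit: π = (P_{NetOne} − 26)(278 − 3P_{NetOne} + 2P_{LinkUp}).
∂π/∂P_{NetOne} = 356 − 6P_{NetOne} + 2P_{LinkUp} = 0 ⇒ P_{NetOne} = 178/3 + (1/3)P_{LinkUp}.
Similarly P_{LinkUp} = 169/3 + (1/3)P_{NetOne}.
Plugging P_{LinkUp} into NetOne's best response: P_{NetOne} = 178/3 + (1/3)(169/3 + (1/3)P_{NetOne}) ⇒ (8/9)P_{NetOne} = 703/9, so P_{NetOne} = 87.875.
Then P_{LinkUp} = 169/3 + (1/3)·87.875 = 85.625.
q_{NetOne} = 278 − 3·87.875 + 2·85.625 = 185.625.

185.625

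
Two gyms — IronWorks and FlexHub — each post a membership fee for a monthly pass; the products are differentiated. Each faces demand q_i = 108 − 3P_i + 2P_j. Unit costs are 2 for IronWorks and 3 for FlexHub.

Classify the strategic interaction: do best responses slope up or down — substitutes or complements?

strategic complements

IronWorks's profit: π = (P_{IronWorks} − 2)(108 − 3P_{IronWorks} + 2P_{FlexHub}).
∂π/∂P_{IronWorks} = 114 − 6P_{IronWorks} + 2P_{FlexHub} = 0 ⇒ P_{IronWorks} = 19 + (1/3)P_{FlexHub}.
The best-response slope dP_{IronWorks}/dP_{FlexHub} = 1/3 > 0: the reaction function is upward-sloping, so the choices are strategic complements.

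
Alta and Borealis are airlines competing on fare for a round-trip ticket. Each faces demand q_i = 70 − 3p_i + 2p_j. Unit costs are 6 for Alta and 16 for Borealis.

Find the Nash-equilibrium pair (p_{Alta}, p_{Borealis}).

Alta's profit: π = (p_{Alta} − 6)(70 − 3p_{Alta} + 2p_{Borealis}).
∂π/∂p_{Alta} = 88 − 6p_{Alta} + 2p_{Borealis} = 0 ⇒ p_{Alta} = 44/3 + (1/3)p_{Borealis}.
Similarly p_{Borealis} = 59/3 + (1/3)p_{Alta}.
Solving the two reaction functions simultaneously: (1 − (1/3)(1/3))p_{Alta} = 44/3 + (1/3)·(59/3), so (8/9)p_{Alta} = 191/9 and p_{Alta} = 23.875.
Then p_{Borealis} = 59/3 + (1/3)·23.875 = 27.625.

23.875, 27.625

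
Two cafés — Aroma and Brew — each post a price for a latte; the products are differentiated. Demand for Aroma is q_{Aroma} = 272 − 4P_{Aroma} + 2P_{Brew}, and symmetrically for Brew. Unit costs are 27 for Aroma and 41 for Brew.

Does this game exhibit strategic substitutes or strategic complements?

Aroma's profit: π = (P_{Aroma} − 27)(272 − 4P_{Aroma} + 2P_{Brew}).
∂π/∂P_{Aroma} = 380 − 8P_{Aroma} + 2P_{Brew} = 0 ⇒ P_{Aroma} = 47.5 + 0.25P_{Brew}.
The best-response slope dP_{Aroma}/dP_{Brew} = 0.25 > 0: the reaction function is upward-sloping, so the choices are strategic complements.

strategic complements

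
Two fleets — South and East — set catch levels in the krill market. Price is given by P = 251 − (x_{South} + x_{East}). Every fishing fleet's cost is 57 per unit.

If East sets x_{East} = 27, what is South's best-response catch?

83.5

Fishing fleet South's profit: π = x_{South}(251 − (x_{South} + x_{East})) − 57x_{South}.
∂π/∂x_{South} = 194 − 2x_{South} − x_{East} = 0, so x_{South} = 97 − 0.5x_{East}.
At x_{East} = 27: x_{South} = 97 − 0.5·27 = 83.5.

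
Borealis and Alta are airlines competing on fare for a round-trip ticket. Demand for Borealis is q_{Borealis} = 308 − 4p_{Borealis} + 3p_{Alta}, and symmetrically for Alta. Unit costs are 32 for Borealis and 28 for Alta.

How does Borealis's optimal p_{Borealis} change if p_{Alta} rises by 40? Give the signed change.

Borealis's profit: π = (p_{Borealis} − 32)(308 − 4p_{Borealis} + 3p_{Alta}).
∂π/∂p_{Borealis} = 436 − 8p_{Borealis} + 3p_{Alta} = 0 ⇒ p_{Borealis} = 54.5 + 0.375p_{Alta}.
The reaction-function slope is 0.375, so a 40-unit rise in p_{Alta} moves p_{Borealis} by 0.375 × 40 = 15. Borealis's best response rises — the actions are strategic complements.

15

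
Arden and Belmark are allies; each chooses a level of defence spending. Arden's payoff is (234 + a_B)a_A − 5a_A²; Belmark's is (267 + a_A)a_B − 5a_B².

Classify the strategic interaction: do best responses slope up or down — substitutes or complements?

Expanding Arden's payoff: 234a_A + a_Ba_A − 5a_A².
∂π/∂a_A = 234 + a_B − 10a_A = 0, so a_A = 23.4 + 0.1a_B.
The best-response slope da_A/da_B = 0.1 > 0: the reaction function is upward-sloping, so the choices are strategic complements.

strategic complements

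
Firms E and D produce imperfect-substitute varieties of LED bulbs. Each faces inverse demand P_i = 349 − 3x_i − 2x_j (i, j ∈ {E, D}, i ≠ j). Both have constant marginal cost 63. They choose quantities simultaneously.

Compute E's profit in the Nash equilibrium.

Firm E's profit: π = x_E(349 − 3x_E − 2x_D) − 63x_E.
∂π/∂x_E = 286 − 6x_E − 2x_D = 0 ⇒ x_E = 143/3 − (1/3)x_D.
The game is symmetric, so in equilibrium x_D = x_E: the reaction function gives (4/3)x_E = 143/3, hence x_E = 35.75.
P_E = 349 − 3·35.75 − 2·35.75 = 170.25.
Profit = (170.25 − 63)·35.75 = 3834.1875.

3834.1875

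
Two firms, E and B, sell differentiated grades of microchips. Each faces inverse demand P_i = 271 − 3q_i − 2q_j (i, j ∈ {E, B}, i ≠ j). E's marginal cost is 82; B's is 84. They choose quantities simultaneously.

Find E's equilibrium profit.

1692.1875

Firm E's profit: π = q_E(271 − 3q_E − 2q_B) − 82q_E.
∂π/∂q_E = 189 − 6q_E − 2q_B = 0 ⇒ q_E = 31.5 − (1/3)q_B.
Similarly q_B = 187/6 − (1/3)q_E.
Solving the two reaction functions simultaneously: (1 − (−1/3)(−1/3))q_E = 31.5 − (1/3)·(187/6), so (8/9)q_E = 190/9 and q_E = 23.75.
Then q_B = 187/6 − (1/3)·23.75 = 23.25.
P_E = 271 − 3·23.75 − 2·23.25 = 153.25.
Profit = (153.25 − 82)·23.75 = 1692.1875.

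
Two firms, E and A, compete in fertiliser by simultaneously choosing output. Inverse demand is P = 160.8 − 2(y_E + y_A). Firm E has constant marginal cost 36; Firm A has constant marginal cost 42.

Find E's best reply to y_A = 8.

27.2

Firm E's profit: π = y_E(160.8 − 2(y_E + y_A)) − 36y_E.
∂π/∂y_E = 124.8 − 4y_E − 2y_A = 0, so y_E = 31.2 − 0.5y_A.
At y_A = 8: y_E = 31.2 − 0.5·8 = 27.2.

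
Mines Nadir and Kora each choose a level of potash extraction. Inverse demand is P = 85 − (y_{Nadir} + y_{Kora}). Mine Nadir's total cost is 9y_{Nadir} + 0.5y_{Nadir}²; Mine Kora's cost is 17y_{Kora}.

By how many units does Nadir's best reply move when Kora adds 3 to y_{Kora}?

Mine Nadir's profit: π = y_{Nadir}(85 − (y_{Nadir} + y_{Kora})) − 9y_{Nadir} − 0.5y_{Nadir}².
∂π/∂y_{Nadir} = 76 − 3y_{Nadir} − y_{Kora} = 0, so y_{Nadir} = 76/3 − (1/3)y_{Kora}.
The reaction-function slope is −1/3, so a 3-unit rise in y_{Kora} moves y_{Nadir} by −1/3 × 3 = −1. Nadir's best response falls — the actions are strategic substitutes.

-1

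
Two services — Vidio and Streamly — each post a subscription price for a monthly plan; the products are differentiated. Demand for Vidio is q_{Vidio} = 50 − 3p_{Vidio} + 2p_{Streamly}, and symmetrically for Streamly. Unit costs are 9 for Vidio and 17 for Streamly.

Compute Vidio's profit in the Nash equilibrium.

414.1875

Vidio's profit: π = (p_{Vidio} − 9)(50 − 3p_{Vidio} + 2p_{Streamly}).
∂π/∂p_{Vidio} = 77 − 6p_{Vidio} + 2p_{Streamly} = 0 ⇒ p_{Vidio} = 77/6 + (1/3)p_{Streamly}.
Similarly p_{Streamly} = 101/6 + (1/3)p_{Vidio}.
Plugging p_{Streamly} into Vidio's best response: p_{Vidio} = 77/6 + (1/3)(101/6 + (1/3)p_{Vidio}) ⇒ (8/9)p_{Vidio} = 166/9, so p_{Vidio} = 20.75.
Then p_{Streamly} = 101/6 + (1/3)·20.75 = 23.75.
q_{Vidio} = 50 − 3·20.75 + 2·23.75 = 35.25.
Profit = (20.75 − 9)·35.25 = 414.1875.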